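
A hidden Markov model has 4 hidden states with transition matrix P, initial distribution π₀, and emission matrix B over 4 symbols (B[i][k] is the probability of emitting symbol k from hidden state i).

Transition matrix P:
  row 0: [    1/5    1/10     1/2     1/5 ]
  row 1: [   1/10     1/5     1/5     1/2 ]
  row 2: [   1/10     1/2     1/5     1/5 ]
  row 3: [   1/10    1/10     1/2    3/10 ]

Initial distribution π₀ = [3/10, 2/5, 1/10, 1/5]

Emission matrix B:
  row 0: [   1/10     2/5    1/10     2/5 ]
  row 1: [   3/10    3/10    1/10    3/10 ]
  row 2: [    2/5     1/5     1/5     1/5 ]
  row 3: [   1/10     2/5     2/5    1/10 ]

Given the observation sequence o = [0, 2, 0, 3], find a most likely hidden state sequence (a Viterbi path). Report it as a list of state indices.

path = [1, 3, 2, 1]

t=0: δ = [3.000e-02, 1.200e-01, 4.000e-02, 2.000e-02]  (obs o_0=0)
t=1: δ = [1.200e-03, 2.400e-03, 4.800e-03, 2.400e-02]  ψ = [1, 1, 1, 1]  (obs o_1=2)
t=2: δ = [2.400e-04, 7.200e-04, 4.800e-03, 7.200e-04]  ψ = [3, 2, 3, 3]  (obs o_2=0)
t=3: δ = [1.920e-04, 7.200e-04, 1.920e-04, 9.600e-05]  ψ = [2, 2, 2, 2]  (obs o_3=3)
backtrack: best end state = 1; path = [1, 3, 2, 1]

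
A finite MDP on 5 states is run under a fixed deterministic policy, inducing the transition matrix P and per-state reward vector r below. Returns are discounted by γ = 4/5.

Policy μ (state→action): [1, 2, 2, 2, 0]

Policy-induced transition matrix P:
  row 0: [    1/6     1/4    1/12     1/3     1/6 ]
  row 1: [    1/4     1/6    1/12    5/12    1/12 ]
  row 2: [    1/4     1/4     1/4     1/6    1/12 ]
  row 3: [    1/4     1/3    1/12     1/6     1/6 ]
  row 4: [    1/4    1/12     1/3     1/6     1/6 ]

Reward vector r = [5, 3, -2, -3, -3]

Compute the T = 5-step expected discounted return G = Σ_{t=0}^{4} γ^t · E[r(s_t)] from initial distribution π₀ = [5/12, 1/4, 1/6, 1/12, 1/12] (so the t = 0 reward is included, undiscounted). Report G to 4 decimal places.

t=0: π = [0.4167, 0.2500, 0.1667, 0.0833, 0.0833], E[r] = 2.0000, γ^t·E[r] = 2.000000, running G = 2.000000
t=1: π = [0.2153, 0.2222, 0.1319, 0.2986, 0.1319], E[r] = 0.1875, γ^t·E[r] = 0.150000, running G = 2.150000
t=2: π = [0.2321, 0.2344, 0.1383, 0.2581, 0.1372], E[r] = 0.4010, γ^t·E[r] = 0.256667, running G = 2.406667
t=3: π = [0.2307, 0.2291, 0.1407, 0.2639, 0.1356], E[r] = 0.3607, γ^t·E[r] = 0.184667, running G = 2.591333
t=4: π = [0.2308, 0.2303, 0.1407, 0.2624, 0.1359], E[r] = 0.3687, γ^t·E[r] = 0.151022, running G = 2.742356

G = 2.7424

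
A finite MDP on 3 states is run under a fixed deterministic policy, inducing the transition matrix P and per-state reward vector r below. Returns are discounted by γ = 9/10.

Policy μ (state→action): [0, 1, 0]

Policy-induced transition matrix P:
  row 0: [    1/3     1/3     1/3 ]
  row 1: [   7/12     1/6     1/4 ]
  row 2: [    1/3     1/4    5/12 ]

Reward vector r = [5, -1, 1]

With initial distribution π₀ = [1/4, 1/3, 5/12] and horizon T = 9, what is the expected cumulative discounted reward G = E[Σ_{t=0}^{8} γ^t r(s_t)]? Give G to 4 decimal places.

t=0: π = [0.2500, 0.3333, 0.4167], E[r] = 1.3333, γ^t·E[r] = 1.333333, running G = 1.333333
t=1: π = [0.4167, 0.2431, 0.3403], E[r] = 2.1806, γ^t·E[r] = 1.962500, running G = 3.295833
t=2: π = [0.3941, 0.2645, 0.3414], E[r] = 2.0475, γ^t·E[r] = 1.658438, running G = 4.954271
t=3: π = [0.3995, 0.2608, 0.3397], E[r] = 2.0762, γ^t·E[r] = 1.513547, running G = 6.467818
t=4: π = [0.3985, 0.2616, 0.3399], E[r] = 2.0710, γ^t·E[r] = 1.358801, running G = 7.826619
t=5: π = [0.3987, 0.2614, 0.3399], E[r] = 2.0721, γ^t·E[r] = 1.223529, running G = 9.050148
t=6: π = [0.3987, 0.2614, 0.3399], E[r] = 2.0719, γ^t·E[r] = 1.101073, running G = 10.151222
t=7: π = [0.3987, 0.2614, 0.3399], E[r] = 2.0719, γ^t·E[r] = 0.990984, running G = 11.142206
t=8: π = [0.3987, 0.2614, 0.3399], E[r] = 2.0719, γ^t·E[r] = 0.891883, running G = 12.034088

G = 12.0341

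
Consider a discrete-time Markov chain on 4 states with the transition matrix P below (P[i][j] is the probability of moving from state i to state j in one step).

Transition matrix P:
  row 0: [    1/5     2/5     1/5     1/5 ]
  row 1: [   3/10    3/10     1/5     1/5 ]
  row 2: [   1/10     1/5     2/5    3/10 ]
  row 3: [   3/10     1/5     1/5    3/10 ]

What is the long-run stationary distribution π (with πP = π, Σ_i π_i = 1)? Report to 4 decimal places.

Balance equations π_j = Σ_i π_i·P[i][j]:
  π_0 = 1/5·π_0 + 3/10·π_1 + 1/10·π_2 + 3/10·π_3
  π_1 = 2/5·π_0 + 3/10·π_1 + 1/5·π_2 + 1/5·π_3
  π_2 = 1/5·π_0 + 1/5·π_1 + 2/5·π_2 + 1/5·π_3
  normalize: π_0 + π_1 + π_2 + π_3 = 1
Solving the linear system gives exactly π = [5/22, 3/11, 1/4, 1/4].

π = [0.2273, 0.2727, 0.2500, 0.2500]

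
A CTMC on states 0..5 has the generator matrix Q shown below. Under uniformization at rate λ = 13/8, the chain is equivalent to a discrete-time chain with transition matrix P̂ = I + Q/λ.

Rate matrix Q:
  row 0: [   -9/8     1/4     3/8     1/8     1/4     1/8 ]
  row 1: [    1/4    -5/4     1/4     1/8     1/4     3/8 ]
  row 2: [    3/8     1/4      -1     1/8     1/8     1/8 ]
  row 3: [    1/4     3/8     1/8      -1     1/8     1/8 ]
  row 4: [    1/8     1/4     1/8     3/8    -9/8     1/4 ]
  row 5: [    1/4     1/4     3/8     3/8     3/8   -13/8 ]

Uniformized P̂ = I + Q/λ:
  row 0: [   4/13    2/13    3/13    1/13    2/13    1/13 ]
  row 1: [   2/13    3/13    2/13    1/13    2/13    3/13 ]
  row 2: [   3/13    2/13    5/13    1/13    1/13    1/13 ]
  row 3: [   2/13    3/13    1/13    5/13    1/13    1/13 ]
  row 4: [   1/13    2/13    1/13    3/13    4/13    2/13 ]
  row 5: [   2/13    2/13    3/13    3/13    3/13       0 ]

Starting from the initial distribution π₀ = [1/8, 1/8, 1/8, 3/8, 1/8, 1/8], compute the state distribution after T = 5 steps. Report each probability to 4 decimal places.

π = [0.1851, 0.1810, 0.1961, 0.1708, 0.1583, 0.1086]

t=0: π = [0.1250, 0.1250, 0.1250, 0.3750, 0.1250, 0.1250]
t=1: π = [0.1731, 0.1923, 0.1635, 0.2308, 0.1442, 0.0962]
t=2: π = [0.1820, 0.1864, 0.1834, 0.1849, 0.1531, 0.1102]
t=3: π = [0.1842, 0.1824, 0.1926, 0.1743, 0.1575, 0.1089]
t=4: π = [0.1849, 0.1813, 0.1953, 0.1716, 0.1582, 0.1087]
t=5: π = [0.1851, 0.1810, 0.1961, 0.1708, 0.1583, 0.1086]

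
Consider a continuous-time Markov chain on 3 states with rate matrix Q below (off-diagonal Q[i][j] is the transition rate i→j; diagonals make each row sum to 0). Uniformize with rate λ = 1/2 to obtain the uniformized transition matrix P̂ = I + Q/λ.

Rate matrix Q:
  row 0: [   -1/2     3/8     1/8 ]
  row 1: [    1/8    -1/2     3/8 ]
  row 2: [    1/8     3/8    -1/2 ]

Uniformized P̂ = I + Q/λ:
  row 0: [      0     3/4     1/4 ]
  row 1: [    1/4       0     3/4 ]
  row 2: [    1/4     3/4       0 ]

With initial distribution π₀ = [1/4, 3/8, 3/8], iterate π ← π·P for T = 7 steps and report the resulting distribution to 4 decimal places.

t=0: π = [0.2500, 0.3750, 0.3750]
t=1: π = [0.1875, 0.4688, 0.3438]
t=2: π = [0.2031, 0.3984, 0.3984]
t=3: π = [0.1992, 0.4512, 0.3496]
t=4: π = [0.2002, 0.4116, 0.3882]
t=5: π = [0.2000, 0.4413, 0.3588]
t=6: π = [0.2000, 0.4190, 0.3810]
t=7: π = [0.2000, 0.4357, 0.3643]

π = [0.2000, 0.4357, 0.3643]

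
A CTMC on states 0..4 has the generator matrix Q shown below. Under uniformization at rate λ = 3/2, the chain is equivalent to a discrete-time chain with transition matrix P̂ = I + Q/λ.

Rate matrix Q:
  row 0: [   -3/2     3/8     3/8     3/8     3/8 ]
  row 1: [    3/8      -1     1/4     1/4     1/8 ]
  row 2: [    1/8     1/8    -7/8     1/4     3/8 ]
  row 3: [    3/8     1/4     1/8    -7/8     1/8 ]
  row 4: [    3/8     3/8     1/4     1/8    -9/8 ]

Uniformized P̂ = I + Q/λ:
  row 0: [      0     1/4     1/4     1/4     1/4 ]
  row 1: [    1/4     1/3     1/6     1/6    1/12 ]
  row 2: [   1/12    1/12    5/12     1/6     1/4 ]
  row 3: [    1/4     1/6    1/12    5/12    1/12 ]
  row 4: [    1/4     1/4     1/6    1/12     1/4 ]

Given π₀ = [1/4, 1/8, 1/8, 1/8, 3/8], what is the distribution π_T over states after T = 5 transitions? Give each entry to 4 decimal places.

t=0: π = [0.2500, 0.1250, 0.1250, 0.1250, 0.3750]
t=1: π = [0.1667, 0.2292, 0.2083, 0.1875, 0.2083]
t=2: π = [0.1736, 0.2188, 0.2170, 0.2101, 0.1806]
t=3: π = [0.1704, 0.2146, 0.2179, 0.2186, 0.1785]
t=4: π = [0.1711, 0.2133, 0.2171, 0.2206, 0.1778]
t=5: π = [0.1710, 0.2132, 0.2168, 0.2213, 0.1777]

π = [0.1710, 0.2132, 0.2168, 0.2213, 0.1777]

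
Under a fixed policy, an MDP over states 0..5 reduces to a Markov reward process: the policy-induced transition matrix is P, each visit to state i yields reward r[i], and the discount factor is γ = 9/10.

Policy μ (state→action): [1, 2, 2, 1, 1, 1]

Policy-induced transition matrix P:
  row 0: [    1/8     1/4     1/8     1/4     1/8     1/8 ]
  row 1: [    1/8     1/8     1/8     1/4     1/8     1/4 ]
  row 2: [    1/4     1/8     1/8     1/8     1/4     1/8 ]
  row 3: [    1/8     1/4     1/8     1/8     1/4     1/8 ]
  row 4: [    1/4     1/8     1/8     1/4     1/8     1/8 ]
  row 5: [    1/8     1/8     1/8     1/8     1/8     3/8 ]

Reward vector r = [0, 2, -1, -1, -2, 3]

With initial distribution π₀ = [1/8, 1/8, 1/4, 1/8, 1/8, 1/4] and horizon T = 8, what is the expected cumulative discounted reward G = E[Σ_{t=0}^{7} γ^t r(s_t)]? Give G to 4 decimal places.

G = 1.7002

t=0: π = [0.1250, 0.1250, 0.2500, 0.1250, 0.1250, 0.2500], E[r] = 0.3750, γ^t·E[r] = 0.375000, running G = 0.375000
t=1: π = [0.1719, 0.1563, 0.1250, 0.1719, 0.1719, 0.2031], E[r] = 0.2813, γ^t·E[r] = 0.253125, running G = 0.628125
t=2: π = [0.1621, 0.1680, 0.1250, 0.1875, 0.1621, 0.1953], E[r] = 0.2852, γ^t·E[r] = 0.230977, running G = 0.859102
t=3: π = [0.1609, 0.1687, 0.1250, 0.1865, 0.1641, 0.1948], E[r] = 0.2822, γ^t·E[r] = 0.205743, running G = 1.064845
t=4: π = [0.1611, 0.1684, 0.1250, 0.1867, 0.1639, 0.1948], E[r] = 0.2816, γ^t·E[r] = 0.184788, running G = 1.249633
t=5: π = [0.1611, 0.1685, 0.1250, 0.1867, 0.1640, 0.1948], E[r] = 0.2816, γ^t·E[r] = 0.166283, running G = 1.415916
t=6: π = [0.1611, 0.1685, 0.1250, 0.1867, 0.1640, 0.1947], E[r] = 0.2816, γ^t·E[r] = 0.149642, running G = 1.565558
t=7: π = [0.1611, 0.1685, 0.1250, 0.1867, 0.1640, 0.1947], E[r] = 0.2816, γ^t·E[r] = 0.134676, running G = 1.700234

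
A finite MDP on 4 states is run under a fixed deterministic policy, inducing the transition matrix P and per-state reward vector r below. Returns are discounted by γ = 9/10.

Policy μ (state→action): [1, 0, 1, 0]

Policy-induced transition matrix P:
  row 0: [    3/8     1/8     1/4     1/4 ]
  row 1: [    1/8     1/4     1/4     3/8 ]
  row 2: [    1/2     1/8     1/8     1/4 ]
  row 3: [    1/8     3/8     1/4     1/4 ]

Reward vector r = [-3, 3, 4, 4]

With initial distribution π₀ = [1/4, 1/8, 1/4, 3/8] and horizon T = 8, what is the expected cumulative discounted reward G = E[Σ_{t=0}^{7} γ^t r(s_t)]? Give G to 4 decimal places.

G = 10.7036

t=0: π = [0.2500, 0.1250, 0.2500, 0.3750], E[r] = 2.1250, γ^t·E[r] = 2.125000, running G = 2.125000
t=1: π = [0.2813, 0.2344, 0.2188, 0.2656], E[r] = 1.7969, γ^t·E[r] = 1.617188, running G = 3.742188
t=2: π = [0.2773, 0.2207, 0.2227, 0.2793], E[r] = 1.8379, γ^t·E[r] = 1.488691, running G = 5.230879
t=3: π = [0.2778, 0.2224, 0.2222, 0.2776], E[r] = 1.8328, γ^t·E[r] = 1.336085, running G = 6.566964
t=4: π = [0.2778, 0.2222, 0.2222, 0.2778], E[r] = 1.8334, γ^t·E[r] = 1.202897, running G = 7.769860
t=5: π = [0.2778, 0.2222, 0.2222, 0.2778], E[r] = 1.8333, γ^t·E[r] = 1.082560, running G = 8.852420
t=6: π = [0.2778, 0.2222, 0.2222, 0.2778], E[r] = 1.8333, γ^t·E[r] = 0.974309, running G = 9.826729
t=7: π = [0.2778, 0.2222, 0.2222, 0.2778], E[r] = 1.8333, γ^t·E[r] = 0.876878, running G = 10.703607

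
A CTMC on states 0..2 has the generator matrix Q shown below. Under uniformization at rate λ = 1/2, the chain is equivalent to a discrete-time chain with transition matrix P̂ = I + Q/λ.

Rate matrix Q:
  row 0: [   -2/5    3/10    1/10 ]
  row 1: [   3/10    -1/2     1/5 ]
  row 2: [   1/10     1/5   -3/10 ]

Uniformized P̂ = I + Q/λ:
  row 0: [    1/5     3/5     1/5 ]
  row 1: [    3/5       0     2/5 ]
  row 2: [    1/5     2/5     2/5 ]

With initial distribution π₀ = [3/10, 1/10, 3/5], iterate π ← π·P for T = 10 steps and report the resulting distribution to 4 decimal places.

π = [0.3336, 0.3329, 0.3334]

t=0: π = [0.3000, 0.1000, 0.6000]
t=1: π = [0.2400, 0.4200, 0.3400]
t=2: π = [0.3680, 0.2800, 0.3520]
t=3: π = [0.3120, 0.3616, 0.3264]
t=4: π = [0.3446, 0.3178, 0.3376]
t=5: π = [0.3271, 0.3418, 0.3311]
t=6: π = [0.3367, 0.3287, 0.3346]
t=7: π = [0.3315, 0.3359, 0.3327]
t=8: π = [0.3343, 0.3319, 0.3337]
t=9: π = [0.3328, 0.3341, 0.3331]
t=10: π = [0.3336, 0.3329, 0.3334]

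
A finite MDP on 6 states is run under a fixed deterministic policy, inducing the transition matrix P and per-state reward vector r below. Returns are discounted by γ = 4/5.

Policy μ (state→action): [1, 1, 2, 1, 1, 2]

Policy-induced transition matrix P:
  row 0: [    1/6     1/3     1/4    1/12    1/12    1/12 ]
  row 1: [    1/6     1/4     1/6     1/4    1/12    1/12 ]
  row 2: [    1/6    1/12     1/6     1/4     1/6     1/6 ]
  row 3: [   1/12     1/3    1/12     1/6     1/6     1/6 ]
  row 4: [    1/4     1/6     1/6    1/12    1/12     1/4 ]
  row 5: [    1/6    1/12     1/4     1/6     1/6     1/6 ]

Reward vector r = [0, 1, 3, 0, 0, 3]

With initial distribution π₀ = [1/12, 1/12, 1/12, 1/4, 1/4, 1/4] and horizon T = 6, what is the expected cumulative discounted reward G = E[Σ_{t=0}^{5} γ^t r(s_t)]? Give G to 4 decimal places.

G = 4.3233

t=0: π = [0.0833, 0.0833, 0.0833, 0.2500, 0.2500, 0.2500], E[r] = 1.0833, γ^t·E[r] = 1.083333, running G = 1.083333
t=1: π = [0.1667, 0.2014, 0.1736, 0.1528, 0.1319, 0.1736], E[r] = 1.2431, γ^t·E[r] = 0.994444, running G = 2.077778
t=2: π = [0.1649, 0.2078, 0.1823, 0.1730, 0.1250, 0.1470], E[r] = 1.1956, γ^t·E[r] = 0.765185, running G = 2.842963
t=3: π = [0.1627, 0.2129, 0.1782, 0.1750, 0.1252, 0.1460], E[r] = 1.1857, γ^t·E[r] = 0.607062, running G = 3.450025
t=4: π = [0.1625, 0.2137, 0.1778, 0.1753, 0.1249, 0.1458], E[r] = 1.1845, γ^t·E[r] = 0.485170, running G = 3.935195
t=5: π = [0.1625, 0.2138, 0.1778, 0.1753, 0.1249, 0.1457], E[r] = 1.1843, γ^t·E[r] = 0.388057, running G = 4.323252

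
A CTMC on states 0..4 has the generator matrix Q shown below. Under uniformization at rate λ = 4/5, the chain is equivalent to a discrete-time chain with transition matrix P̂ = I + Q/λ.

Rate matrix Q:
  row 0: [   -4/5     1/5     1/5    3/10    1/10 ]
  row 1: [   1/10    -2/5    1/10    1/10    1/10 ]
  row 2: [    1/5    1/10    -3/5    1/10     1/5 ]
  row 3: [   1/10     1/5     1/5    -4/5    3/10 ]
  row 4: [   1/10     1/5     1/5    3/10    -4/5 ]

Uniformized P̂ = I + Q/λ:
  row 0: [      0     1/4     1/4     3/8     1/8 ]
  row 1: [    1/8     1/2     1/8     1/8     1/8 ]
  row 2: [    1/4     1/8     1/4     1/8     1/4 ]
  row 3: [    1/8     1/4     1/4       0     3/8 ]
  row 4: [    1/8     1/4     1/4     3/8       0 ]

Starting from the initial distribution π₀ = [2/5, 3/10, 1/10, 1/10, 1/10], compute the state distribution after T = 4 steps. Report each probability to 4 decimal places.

π = [0.1348, 0.2982, 0.2126, 0.1763, 0.1780]

t=0: π = [0.4000, 0.3000, 0.1000, 0.1000, 0.1000]
t=1: π = [0.0875, 0.3125, 0.2125, 0.2375, 0.1500]
t=2: π = [0.1406, 0.3016, 0.2109, 0.1547, 0.1922]
t=3: π = [0.1338, 0.2990, 0.2123, 0.1889, 0.1660]
t=4: π = [0.1348, 0.2982, 0.2126, 0.1763, 0.1780]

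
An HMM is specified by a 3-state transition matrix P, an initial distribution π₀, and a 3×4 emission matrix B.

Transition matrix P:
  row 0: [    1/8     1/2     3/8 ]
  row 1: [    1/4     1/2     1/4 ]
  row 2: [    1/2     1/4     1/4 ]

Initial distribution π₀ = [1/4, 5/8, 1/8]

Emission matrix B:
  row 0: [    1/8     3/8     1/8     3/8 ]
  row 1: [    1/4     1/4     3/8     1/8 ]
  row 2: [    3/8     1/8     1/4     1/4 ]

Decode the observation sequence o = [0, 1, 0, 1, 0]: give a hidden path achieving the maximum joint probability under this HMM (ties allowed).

t=0: δ = [3.125e-02, 1.562e-01, 4.688e-02]  (obs o_0=0)
t=1: δ = [1.465e-02, 1.953e-02, 4.883e-03]  ψ = [1, 1, 1]  (obs o_1=1)
t=2: δ = [6.104e-04, 2.441e-03, 2.060e-03]  ψ = [1, 1, 0]  (obs o_2=0)
t=3: δ = [3.862e-04, 3.052e-04, 7.629e-05]  ψ = [2, 1, 1]  (obs o_3=1)
t=4: δ = [9.537e-06, 4.828e-05, 5.431e-05]  ψ = [1, 0, 0]  (obs o_4=0)
backtrack: best end state = 2; path = [1, 0, 2, 0, 2]

path = [1, 0, 2, 0, 2]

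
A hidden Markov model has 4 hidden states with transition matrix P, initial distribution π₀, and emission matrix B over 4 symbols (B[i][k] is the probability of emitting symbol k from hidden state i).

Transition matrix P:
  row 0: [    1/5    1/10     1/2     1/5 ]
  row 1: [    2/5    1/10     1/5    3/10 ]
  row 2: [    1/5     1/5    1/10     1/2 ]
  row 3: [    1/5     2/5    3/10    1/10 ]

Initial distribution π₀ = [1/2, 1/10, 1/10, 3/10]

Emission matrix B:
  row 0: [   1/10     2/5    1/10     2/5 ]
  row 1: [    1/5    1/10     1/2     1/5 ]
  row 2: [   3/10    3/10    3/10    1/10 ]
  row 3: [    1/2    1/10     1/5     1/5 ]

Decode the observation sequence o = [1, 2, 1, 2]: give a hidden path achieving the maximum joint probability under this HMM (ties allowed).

t=0: δ = [2.000e-01, 1.000e-02, 3.000e-02, 3.000e-02]  (obs o_0=1)
t=1: δ = [4.000e-03, 1.000e-02, 3.000e-02, 8.000e-03]  ψ = [0, 0, 0, 0]  (obs o_1=2)
t=2: δ = [2.400e-03, 6.000e-04, 9.000e-04, 1.500e-03]  ψ = [2, 2, 2, 2]  (obs o_2=1)
t=3: δ = [4.800e-05, 3.000e-04, 3.600e-04, 9.600e-05]  ψ = [0, 3, 0, 0]  (obs o_3=2)
backtrack: best end state = 2; path = [0, 2, 0, 2]

path = [0, 2, 0, 2]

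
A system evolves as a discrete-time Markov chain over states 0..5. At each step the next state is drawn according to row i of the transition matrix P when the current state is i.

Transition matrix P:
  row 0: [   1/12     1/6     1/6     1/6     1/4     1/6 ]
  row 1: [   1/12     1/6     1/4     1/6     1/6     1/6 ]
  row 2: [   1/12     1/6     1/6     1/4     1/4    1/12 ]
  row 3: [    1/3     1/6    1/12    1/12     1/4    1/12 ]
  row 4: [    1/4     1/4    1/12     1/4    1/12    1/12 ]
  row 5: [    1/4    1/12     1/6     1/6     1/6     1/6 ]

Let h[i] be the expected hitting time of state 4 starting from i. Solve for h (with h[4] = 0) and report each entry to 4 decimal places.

First-step conditioning: h[4] = 0; for i ≠ 4, h[i] = 1 + Σ_k P[i][k]·h[k].
  h[0] = 1 + 1/12·h[0] + 1/6·h[1] + 1/6·h[2] + 1/6·h[3] + 1/6·h[5]
  h[1] = 1 + 1/12·h[0] + 1/6·h[1] + 1/4·h[2] + 1/6·h[3] + 1/6·h[5]
  h[2] = 1 + 1/12·h[0] + 1/6·h[1] + 1/6·h[2] + 1/4·h[3] + 1/12·h[5]
  h[3] = 1 + 1/3·h[0] + 1/6·h[1] + 1/12·h[2] + 1/12·h[3] + 1/12·h[5]
  h[5] = 1 + 1/4·h[0] + 1/12·h[1] + 1/6·h[2] + 1/6·h[3] + 1/6·h[5]
Solving the 5×5 linear system over states ≠ 4 gives exactly h = [12324/2779, 13344/2779, 12240/2779, 12258/2779, 0, 13266/2779] (h[4] = 0 is the target).

h = [4.4347, 4.8017, 4.4045, 4.4109, 0.0000, 4.7737]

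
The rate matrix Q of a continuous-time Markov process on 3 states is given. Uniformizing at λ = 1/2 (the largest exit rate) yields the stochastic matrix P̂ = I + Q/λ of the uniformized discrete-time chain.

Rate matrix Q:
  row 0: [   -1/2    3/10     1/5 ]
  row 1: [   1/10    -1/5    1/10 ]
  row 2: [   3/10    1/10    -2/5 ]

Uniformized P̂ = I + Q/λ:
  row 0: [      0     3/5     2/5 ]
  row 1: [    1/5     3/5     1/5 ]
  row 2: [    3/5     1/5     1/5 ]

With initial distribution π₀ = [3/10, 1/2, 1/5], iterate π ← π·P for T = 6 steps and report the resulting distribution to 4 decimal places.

π = [0.2503, 0.4999, 0.2499]

t=0: π = [0.3000, 0.5000, 0.2000]
t=1: π = [0.2200, 0.5200, 0.2600]
t=2: π = [0.2600, 0.4960, 0.2440]
t=3: π = [0.2456, 0.5024, 0.2520]
t=4: π = [0.2517, 0.4992, 0.2491]
t=5: π = [0.2493, 0.5004, 0.2503]
t=6: π = [0.2503, 0.4999, 0.2499]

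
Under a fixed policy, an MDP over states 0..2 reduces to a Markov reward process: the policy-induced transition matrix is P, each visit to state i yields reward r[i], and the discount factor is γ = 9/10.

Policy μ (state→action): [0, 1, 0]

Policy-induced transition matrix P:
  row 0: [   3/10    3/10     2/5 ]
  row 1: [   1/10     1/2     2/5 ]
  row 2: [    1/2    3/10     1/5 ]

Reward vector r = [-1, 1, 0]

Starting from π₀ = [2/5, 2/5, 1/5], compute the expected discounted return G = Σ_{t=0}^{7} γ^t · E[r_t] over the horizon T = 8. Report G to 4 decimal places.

t=0: π = [0.4000, 0.4000, 0.2000], E[r] = 0.0000, γ^t·E[r] = 0.000000, running G = 0.000000
t=1: π = [0.2600, 0.3800, 0.3600], E[r] = 0.1200, γ^t·E[r] = 0.108000, running G = 0.108000
t=2: π = [0.2960, 0.3760, 0.3280], E[r] = 0.0800, γ^t·E[r] = 0.064800, running G = 0.172800
t=3: π = [0.2904, 0.3752, 0.3344], E[r] = 0.0848, γ^t·E[r] = 0.061819, running G = 0.234619
t=4: π = [0.2918, 0.3750, 0.3331], E[r] = 0.0832, γ^t·E[r] = 0.054588, running G = 0.289207
t=5: π = [0.2916, 0.3750, 0.3334], E[r] = 0.0834, γ^t·E[r] = 0.049242, running G = 0.338449
t=6: π = [0.2917, 0.3750, 0.3333], E[r] = 0.0833, γ^t·E[r] = 0.044284, running G = 0.382733
t=7: π = [0.2917, 0.3750, 0.3333], E[r] = 0.0833, γ^t·E[r] = 0.039859, running G = 0.422592

G = 0.4226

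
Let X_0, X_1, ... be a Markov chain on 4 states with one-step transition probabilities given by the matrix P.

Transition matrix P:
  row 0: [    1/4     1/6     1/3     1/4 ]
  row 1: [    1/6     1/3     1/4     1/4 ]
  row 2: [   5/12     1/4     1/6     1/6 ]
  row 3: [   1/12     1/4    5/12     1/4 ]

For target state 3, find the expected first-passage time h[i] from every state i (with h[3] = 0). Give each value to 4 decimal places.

First-step conditioning: h[3] = 0; for i ≠ 3, h[i] = 1 + Σ_k P[i][k]·h[k].
  h[0] = 1 + 1/4·h[0] + 1/6·h[1] + 1/3·h[2]
  h[1] = 1 + 1/6·h[0] + 1/3·h[1] + 1/4·h[2]
  h[2] = 1 + 5/12·h[0] + 1/4·h[1] + 1/6·h[2]
Solving the 3×3 linear system over states ≠ 3 gives exactly h = [1692/385, 48/11, 1812/385, 0] (h[3] = 0 is the target).

h = [4.3948, 4.3636, 4.7065, 0.0000]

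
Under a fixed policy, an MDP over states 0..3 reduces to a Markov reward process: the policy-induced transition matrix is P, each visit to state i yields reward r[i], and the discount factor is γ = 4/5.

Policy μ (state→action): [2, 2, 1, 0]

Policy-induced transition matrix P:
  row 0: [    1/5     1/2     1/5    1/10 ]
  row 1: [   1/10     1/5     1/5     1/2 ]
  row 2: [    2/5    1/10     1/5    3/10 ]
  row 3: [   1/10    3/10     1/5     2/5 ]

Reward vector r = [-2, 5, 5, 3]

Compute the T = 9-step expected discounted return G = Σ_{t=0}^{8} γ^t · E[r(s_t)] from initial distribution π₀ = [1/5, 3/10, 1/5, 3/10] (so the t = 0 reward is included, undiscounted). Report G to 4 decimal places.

t=0: π = [0.2000, 0.3000, 0.2000, 0.3000], E[r] = 3.0000, γ^t·E[r] = 3.000000, running G = 3.000000
t=1: π = [0.1800, 0.2700, 0.2000, 0.3500], E[r] = 3.0400, γ^t·E[r] = 2.432000, running G = 5.432000
t=2: π = [0.1780, 0.2690, 0.2000, 0.3530], E[r] = 3.0480, γ^t·E[r] = 1.950720, running G = 7.382720
t=3: π = [0.1778, 0.2687, 0.2000, 0.3535], E[r] = 3.0484, γ^t·E[r] = 1.560781, running G = 8.943501
t=4: π = [0.1778, 0.2687, 0.2000, 0.3535], E[r] = 3.0485, γ^t·E[r] = 1.248657, running G = 10.192158
t=5: π = [0.1778, 0.2687, 0.2000, 0.3535], E[r] = 3.0485, γ^t·E[r] = 0.998927, running G = 11.191085
t=6: π = [0.1778, 0.2687, 0.2000, 0.3535], E[r] = 3.0485, γ^t·E[r] = 0.799142, running G = 11.990227
t=7: π = [0.1778, 0.2687, 0.2000, 0.3535], E[r] = 3.0485, γ^t·E[r] = 0.639314, running G = 12.629541
t=8: π = [0.1778, 0.2687, 0.2000, 0.3535], E[r] = 3.0485, γ^t·E[r] = 0.511451, running G = 13.140992

G = 13.1410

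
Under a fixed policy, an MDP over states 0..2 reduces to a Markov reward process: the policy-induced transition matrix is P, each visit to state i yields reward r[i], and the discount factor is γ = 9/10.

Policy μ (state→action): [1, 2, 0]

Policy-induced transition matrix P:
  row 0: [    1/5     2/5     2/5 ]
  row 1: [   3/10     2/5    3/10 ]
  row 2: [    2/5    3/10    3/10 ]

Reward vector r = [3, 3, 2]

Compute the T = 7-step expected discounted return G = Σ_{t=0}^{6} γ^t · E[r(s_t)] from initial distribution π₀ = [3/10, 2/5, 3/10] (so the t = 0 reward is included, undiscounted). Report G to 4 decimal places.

t=0: π = [0.3000, 0.4000, 0.3000], E[r] = 2.7000, γ^t·E[r] = 2.700000, running G = 2.700000
t=1: π = [0.3000, 0.3700, 0.3300], E[r] = 2.6700, γ^t·E[r] = 2.403000, running G = 5.103000
t=2: π = [0.3030, 0.3670, 0.3300], E[r] = 2.6700, γ^t·E[r] = 2.162700, running G = 7.265700
t=3: π = [0.3027, 0.3670, 0.3303], E[r] = 2.6697, γ^t·E[r] = 1.946211, running G = 9.211911
t=4: π = [0.3028, 0.3670, 0.3303], E[r] = 2.6697, γ^t·E[r] = 1.751610, running G = 10.963521
t=5: π = [0.3028, 0.3670, 0.3303], E[r] = 2.6697, γ^t·E[r] = 1.576445, running G = 12.539966
t=6: π = [0.3028, 0.3670, 0.3303], E[r] = 2.6697, γ^t·E[r] = 1.418801, running G = 13.958768

G = 13.9588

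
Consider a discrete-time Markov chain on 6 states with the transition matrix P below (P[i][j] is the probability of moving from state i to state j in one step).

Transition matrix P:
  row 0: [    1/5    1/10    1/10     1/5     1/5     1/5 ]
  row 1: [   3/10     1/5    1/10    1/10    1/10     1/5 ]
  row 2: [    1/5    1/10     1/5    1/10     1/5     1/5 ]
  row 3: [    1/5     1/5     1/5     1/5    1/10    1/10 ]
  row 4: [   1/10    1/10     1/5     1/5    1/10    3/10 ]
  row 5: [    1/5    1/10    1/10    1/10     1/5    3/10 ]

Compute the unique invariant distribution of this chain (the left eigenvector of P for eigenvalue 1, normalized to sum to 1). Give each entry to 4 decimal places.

Balance equations π_j = Σ_i π_i·P[i][j]:
  π_0 = 1/5·π_0 + 3/10·π_1 + 1/5·π_2 + 1/5·π_3 + 1/10·π_4 + 1/5·π_5
  π_1 = 1/10·π_0 + 1/5·π_1 + 1/10·π_2 + 1/5·π_3 + 1/10·π_4 + 1/10·π_5
  π_2 = 1/10·π_0 + 1/10·π_1 + 1/5·π_2 + 1/5·π_3 + 1/5·π_4 + 1/10·π_5
  π_3 = 1/5·π_0 + 1/10·π_1 + 1/10·π_2 + 1/5·π_3 + 1/5·π_4 + 1/10·π_5
  π_4 = 1/5·π_0 + 1/10·π_1 + 1/5·π_2 + 1/10·π_3 + 1/10·π_4 + 1/5·π_5
  normalize: π_0 + π_1 + π_2 + π_3 + π_4 + π_5 = 1
Solving the linear system gives exactly π = [1772/8989, 1149/8989, 44/303, 1352/8989, 1407/8989, 6011/26967].

π = [0.1971, 0.1278, 0.1452, 0.1504, 0.1565, 0.2229]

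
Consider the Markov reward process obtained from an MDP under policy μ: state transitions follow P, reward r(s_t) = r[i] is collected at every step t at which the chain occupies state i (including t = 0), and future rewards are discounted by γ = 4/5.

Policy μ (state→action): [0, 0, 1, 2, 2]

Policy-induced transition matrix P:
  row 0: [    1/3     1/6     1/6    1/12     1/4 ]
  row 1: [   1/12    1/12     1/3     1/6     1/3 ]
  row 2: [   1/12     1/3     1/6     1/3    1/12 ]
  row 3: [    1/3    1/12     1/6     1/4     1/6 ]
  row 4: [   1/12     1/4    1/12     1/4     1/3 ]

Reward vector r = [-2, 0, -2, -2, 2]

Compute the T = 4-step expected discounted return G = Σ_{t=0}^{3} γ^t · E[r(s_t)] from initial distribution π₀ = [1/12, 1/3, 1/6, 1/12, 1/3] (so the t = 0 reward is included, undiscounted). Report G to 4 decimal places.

G = -1.2193

t=0: π = [0.0833, 0.3333, 0.1667, 0.0833, 0.3333], E[r] = 0.0000, γ^t·E[r] = 0.000000, running G = 0.000000
t=1: π = [0.1250, 0.1875, 0.1944, 0.2222, 0.2708], E[r] = -0.5417, γ^t·E[r] = -0.433333, running G = -0.433333
t=2: π = [0.1701, 0.1875, 0.1753, 0.2297, 0.2373], E[r] = -0.6759, γ^t·E[r] = -0.432593, running G = -0.865926
t=3: π = [0.1833, 0.1809, 0.1781, 0.2206, 0.2370], E[r] = -0.6901, γ^t·E[r] = -0.353333, running G = -1.219259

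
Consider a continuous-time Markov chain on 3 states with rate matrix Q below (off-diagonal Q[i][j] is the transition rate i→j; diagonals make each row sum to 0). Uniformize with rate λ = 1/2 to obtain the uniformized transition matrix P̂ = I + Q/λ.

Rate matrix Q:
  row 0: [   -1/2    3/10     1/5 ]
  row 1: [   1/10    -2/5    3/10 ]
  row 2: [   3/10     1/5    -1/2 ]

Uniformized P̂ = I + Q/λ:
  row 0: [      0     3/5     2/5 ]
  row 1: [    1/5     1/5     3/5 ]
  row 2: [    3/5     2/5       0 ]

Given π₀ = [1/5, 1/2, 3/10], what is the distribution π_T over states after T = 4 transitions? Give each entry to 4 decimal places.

t=0: π = [0.2000, 0.5000, 0.3000]
t=1: π = [0.2800, 0.3400, 0.3800]
t=2: π = [0.2960, 0.3880, 0.3160]
t=3: π = [0.2672, 0.3816, 0.3512]
t=4: π = [0.2870, 0.3771, 0.3358]

π = [0.2870, 0.3771, 0.3358]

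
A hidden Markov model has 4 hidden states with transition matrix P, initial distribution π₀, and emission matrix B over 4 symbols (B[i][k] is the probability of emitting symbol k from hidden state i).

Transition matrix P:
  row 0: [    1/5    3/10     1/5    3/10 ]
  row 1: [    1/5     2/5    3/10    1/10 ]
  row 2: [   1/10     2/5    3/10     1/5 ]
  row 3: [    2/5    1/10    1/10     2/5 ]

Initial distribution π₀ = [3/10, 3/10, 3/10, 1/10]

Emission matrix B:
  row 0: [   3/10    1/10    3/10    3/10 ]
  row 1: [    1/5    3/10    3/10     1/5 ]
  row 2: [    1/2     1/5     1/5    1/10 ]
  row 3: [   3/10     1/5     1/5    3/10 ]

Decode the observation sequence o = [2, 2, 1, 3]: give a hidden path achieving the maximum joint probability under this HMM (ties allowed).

path = [1, 1, 1, 1]

t=0: δ = [9.000e-02, 9.000e-02, 6.000e-02, 2.000e-02]  (obs o_0=2)
t=1: δ = [5.400e-03, 1.080e-02, 5.400e-03, 5.400e-03]  ψ = [0, 1, 1, 0]  (obs o_1=2)
t=2: δ = [2.160e-04, 1.296e-03, 6.480e-04, 4.320e-04]  ψ = [1, 1, 1, 3]  (obs o_2=1)
t=3: δ = [7.776e-05, 1.037e-04, 3.888e-05, 5.184e-05]  ψ = [1, 1, 1, 3]  (obs o_3=3)
backtrack: best end state = 1; path = [1, 1, 1, 1]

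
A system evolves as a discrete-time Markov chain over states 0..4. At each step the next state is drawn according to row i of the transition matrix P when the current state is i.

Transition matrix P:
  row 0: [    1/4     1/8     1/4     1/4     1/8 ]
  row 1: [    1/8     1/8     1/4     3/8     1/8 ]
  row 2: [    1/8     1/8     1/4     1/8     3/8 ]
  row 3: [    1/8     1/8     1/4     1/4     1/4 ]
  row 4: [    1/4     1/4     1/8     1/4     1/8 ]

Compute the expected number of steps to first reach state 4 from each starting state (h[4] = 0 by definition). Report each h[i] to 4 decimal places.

First-step conditioning: h[4] = 0; for i ≠ 4, h[i] = 1 + Σ_k P[i][k]·h[k].
  h[0] = 1 + 1/4·h[0] + 1/8·h[1] + 1/4·h[2] + 1/4·h[3]
  h[1] = 1 + 1/8·h[0] + 1/8·h[1] + 1/4·h[2] + 3/8·h[3]
  h[2] = 1 + 1/8·h[0] + 1/8·h[1] + 1/4·h[2] + 1/8·h[3]
  h[3] = 1 + 1/8·h[0] + 1/8·h[1] + 1/4·h[2] + 1/4·h[3]
Solving the 4×4 linear system over states ≠ 4 gives exactly h = [512/111, 168/37, 392/111, 448/111, 0] (h[4] = 0 is the target).

h = [4.6126, 4.5405, 3.5315, 4.0360, 0.0000]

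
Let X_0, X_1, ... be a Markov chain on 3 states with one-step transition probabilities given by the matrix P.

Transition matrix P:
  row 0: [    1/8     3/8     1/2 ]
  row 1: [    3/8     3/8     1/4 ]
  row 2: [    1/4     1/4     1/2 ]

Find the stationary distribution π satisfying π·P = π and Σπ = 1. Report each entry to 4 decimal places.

π = [0.2581, 0.3226, 0.4194]

Balance equations π_j = Σ_i π_i·P[i][j]:
  π_0 = 1/8·π_0 + 3/8·π_1 + 1/4·π_2
  π_1 = 3/8·π_0 + 3/8·π_1 + 1/4·π_2
  normalize: π_0 + π_1 + π_2 = 1
Solving the linear system gives exactly π = [8/31, 10/31, 13/31].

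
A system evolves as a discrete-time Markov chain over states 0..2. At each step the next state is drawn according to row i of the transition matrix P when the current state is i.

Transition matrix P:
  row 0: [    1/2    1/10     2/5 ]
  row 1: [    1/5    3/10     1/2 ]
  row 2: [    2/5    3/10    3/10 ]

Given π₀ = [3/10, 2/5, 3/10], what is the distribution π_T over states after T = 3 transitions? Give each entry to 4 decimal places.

π = [0.3927, 0.2226, 0.3847]

t=0: π = [0.3000, 0.4000, 0.3000]
t=1: π = [0.3500, 0.2400, 0.4100]
t=2: π = [0.3870, 0.2300, 0.3830]
t=3: π = [0.3927, 0.2226, 0.3847]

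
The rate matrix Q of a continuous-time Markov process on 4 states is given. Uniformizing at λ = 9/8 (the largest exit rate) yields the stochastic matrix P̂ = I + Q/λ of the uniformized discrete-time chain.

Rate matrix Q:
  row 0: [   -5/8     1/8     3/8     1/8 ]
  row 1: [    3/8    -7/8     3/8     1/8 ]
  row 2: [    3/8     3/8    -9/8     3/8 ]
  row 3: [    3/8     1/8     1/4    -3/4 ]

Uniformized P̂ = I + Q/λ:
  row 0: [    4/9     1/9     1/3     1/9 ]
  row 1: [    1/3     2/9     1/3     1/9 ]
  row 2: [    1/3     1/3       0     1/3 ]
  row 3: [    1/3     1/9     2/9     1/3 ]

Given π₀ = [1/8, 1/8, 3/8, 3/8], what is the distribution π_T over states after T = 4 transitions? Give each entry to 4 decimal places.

t=0: π = [0.1250, 0.1250, 0.3750, 0.3750]
t=1: π = [0.3472, 0.2083, 0.1667, 0.2778]
t=2: π = [0.3719, 0.1713, 0.2469, 0.2099]
t=3: π = [0.3747, 0.1850, 0.2277, 0.2126]
t=4: π = [0.3750, 0.1823, 0.2338, 0.2090]

π = [0.3750, 0.1823, 0.2338, 0.2090]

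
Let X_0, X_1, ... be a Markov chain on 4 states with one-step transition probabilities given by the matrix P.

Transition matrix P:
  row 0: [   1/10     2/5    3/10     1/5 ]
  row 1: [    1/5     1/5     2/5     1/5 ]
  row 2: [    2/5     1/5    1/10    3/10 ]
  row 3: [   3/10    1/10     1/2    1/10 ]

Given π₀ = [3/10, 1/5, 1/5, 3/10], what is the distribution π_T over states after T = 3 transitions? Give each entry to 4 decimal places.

t=0: π = [0.3000, 0.2000, 0.2000, 0.3000]
t=1: π = [0.2400, 0.2300, 0.3400, 0.1900]
t=2: π = [0.2630, 0.2290, 0.2930, 0.2150]
t=3: π = [0.2538, 0.2311, 0.3073, 0.2078]

π = [0.2538, 0.2311, 0.3073, 0.2078]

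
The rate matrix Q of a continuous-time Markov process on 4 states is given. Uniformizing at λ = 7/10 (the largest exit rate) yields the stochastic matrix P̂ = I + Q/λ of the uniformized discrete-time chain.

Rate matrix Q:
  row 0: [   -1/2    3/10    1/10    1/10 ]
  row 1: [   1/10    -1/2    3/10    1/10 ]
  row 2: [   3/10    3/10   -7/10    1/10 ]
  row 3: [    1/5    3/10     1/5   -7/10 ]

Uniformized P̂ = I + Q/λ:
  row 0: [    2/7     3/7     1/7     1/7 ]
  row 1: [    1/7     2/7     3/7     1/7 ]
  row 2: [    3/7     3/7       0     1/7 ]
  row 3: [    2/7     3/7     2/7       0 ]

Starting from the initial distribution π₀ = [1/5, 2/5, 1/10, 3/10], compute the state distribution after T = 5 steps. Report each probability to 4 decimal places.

π = [0.2656, 0.3750, 0.2344, 0.1250]

t=0: π = [0.2000, 0.4000, 0.1000, 0.3000]
t=1: π = [0.2429, 0.3714, 0.2857, 0.1000]
t=2: π = [0.2735, 0.3755, 0.2224, 0.1286]
t=3: π = [0.2638, 0.3749, 0.2367, 0.1245]
t=4: π = [0.2660, 0.3750, 0.2339, 0.1251]
t=5: π = [0.2656, 0.3750, 0.2344, 0.1250]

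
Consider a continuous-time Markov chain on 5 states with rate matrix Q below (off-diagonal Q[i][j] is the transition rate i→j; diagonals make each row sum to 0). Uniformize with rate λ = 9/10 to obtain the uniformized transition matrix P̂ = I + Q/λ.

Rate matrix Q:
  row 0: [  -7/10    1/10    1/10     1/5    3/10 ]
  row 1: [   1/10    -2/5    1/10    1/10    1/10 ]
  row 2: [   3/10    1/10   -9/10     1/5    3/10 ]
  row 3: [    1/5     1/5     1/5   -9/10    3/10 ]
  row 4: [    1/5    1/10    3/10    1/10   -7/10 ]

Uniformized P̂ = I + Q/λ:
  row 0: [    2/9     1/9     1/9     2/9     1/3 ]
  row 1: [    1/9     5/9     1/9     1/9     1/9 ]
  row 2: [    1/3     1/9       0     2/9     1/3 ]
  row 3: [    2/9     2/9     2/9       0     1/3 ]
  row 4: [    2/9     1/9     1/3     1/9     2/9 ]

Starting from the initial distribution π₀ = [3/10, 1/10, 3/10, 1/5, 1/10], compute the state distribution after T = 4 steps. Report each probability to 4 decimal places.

t=0: π = [0.3000, 0.1000, 0.3000, 0.2000, 0.1000]
t=1: π = [0.2444, 0.1778, 0.1222, 0.1556, 0.3000]
t=2: π = [0.2160, 0.2074, 0.1815, 0.1346, 0.2605]
t=3: π = [0.2193, 0.2182, 0.1638, 0.1403, 0.2583]
t=4: π = [0.2162, 0.2237, 0.1659, 0.1381, 0.2561]

π = [0.2162, 0.2237, 0.1659, 0.1381, 0.2561]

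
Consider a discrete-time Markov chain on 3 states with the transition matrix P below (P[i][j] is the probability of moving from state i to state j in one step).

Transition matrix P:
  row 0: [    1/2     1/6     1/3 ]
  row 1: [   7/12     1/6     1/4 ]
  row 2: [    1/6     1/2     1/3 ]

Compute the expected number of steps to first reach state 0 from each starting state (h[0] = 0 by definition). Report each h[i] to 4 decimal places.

First-step conditioning: h[0] = 0; for i ≠ 0, h[i] = 1 + Σ_k P[i][k]·h[k].
  h[1] = 1 + 1/6·h[1] + 1/4·h[2]
  h[2] = 1 + 1/2·h[1] + 1/3·h[2]
Solving the 2×2 linear system over states ≠ 0 gives exactly h = [0, 66/31, 96/31] (h[0] = 0 is the target).

h = [0.0000, 2.1290, 3.0968]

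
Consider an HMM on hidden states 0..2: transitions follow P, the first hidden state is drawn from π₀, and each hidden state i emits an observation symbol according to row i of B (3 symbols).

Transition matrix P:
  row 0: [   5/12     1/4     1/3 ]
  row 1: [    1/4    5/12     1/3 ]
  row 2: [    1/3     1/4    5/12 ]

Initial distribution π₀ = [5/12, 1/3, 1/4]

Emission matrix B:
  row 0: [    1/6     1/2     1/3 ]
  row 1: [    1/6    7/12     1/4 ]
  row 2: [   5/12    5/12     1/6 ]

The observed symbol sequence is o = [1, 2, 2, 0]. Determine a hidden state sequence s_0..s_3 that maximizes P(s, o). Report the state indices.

path = [0, 0, 0, 2]

t=0: δ = [2.083e-01, 1.944e-01, 1.042e-01]  (obs o_0=1)
t=1: δ = [2.894e-02, 2.025e-02, 1.157e-02]  ψ = [0, 1, 0]  (obs o_1=2)
t=2: δ = [4.019e-03, 2.110e-03, 1.608e-03]  ψ = [0, 1, 0]  (obs o_2=2)
t=3: δ = [2.791e-04, 1.674e-04, 5.582e-04]  ψ = [0, 0, 0]  (obs o_3=0)
backtrack: best end state = 2; path = [0, 0, 0, 2]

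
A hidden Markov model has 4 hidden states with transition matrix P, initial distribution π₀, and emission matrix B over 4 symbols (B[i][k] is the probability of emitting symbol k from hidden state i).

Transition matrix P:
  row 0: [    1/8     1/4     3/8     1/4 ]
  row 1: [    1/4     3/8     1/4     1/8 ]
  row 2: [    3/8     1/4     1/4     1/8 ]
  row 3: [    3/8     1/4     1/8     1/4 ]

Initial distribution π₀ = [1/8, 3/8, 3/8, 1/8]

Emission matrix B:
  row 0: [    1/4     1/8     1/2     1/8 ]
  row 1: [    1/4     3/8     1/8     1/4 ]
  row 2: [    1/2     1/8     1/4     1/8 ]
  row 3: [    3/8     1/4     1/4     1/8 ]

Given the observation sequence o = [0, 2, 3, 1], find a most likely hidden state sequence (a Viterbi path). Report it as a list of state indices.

path = [2, 0, 1, 1]

t=0: δ = [3.125e-02, 9.375e-02, 1.875e-01, 4.688e-02]  (obs o_0=0)
t=1: δ = [3.516e-02, 5.859e-03, 1.172e-02, 5.859e-03]  ψ = [2, 2, 2, 2]  (obs o_1=2)
t=2: δ = [5.493e-04, 2.197e-03, 1.648e-03, 1.099e-03]  ψ = [0, 0, 0, 0]  (obs o_2=3)
t=3: δ = [7.725e-05, 3.090e-04, 6.866e-05, 6.866e-05]  ψ = [2, 1, 1, 1]  (obs o_3=1)
backtrack: best end state = 1; path = [2, 0, 1, 1]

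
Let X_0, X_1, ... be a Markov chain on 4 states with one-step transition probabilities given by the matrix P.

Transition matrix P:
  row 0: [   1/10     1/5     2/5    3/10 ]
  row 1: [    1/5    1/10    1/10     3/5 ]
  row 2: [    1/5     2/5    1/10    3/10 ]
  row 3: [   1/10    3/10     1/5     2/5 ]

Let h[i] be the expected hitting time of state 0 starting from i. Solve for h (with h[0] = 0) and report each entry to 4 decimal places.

First-step conditioning: h[0] = 0; for i ≠ 0, h[i] = 1 + Σ_k P[i][k]·h[k].
  h[1] = 1 + 1/10·h[1] + 1/10·h[2] + 3/5·h[3]
  h[2] = 1 + 2/5·h[1] + 1/10·h[2] + 3/10·h[3]
  h[3] = 1 + 3/10·h[1] + 1/5·h[2] + 2/5·h[3]
Solving the 3×3 linear system over states ≠ 0 gives exactly h = [0, 410/63, 400/63, 190/27] (h[0] = 0 is the target).

h = [0.0000, 6.5079, 6.3492, 7.0370]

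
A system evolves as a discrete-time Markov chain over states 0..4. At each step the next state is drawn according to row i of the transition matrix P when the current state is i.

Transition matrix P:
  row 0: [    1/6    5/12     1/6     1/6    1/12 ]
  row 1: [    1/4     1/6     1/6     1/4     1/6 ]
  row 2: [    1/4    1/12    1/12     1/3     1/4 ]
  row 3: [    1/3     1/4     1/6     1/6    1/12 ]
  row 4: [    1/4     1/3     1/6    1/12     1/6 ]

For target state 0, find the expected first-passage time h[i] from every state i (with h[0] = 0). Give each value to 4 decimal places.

First-step conditioning: h[0] = 0; for i ≠ 0, h[i] = 1 + Σ_k P[i][k]·h[k].
  h[1] = 1 + 1/6·h[1] + 1/6·h[2] + 1/4·h[3] + 1/6·h[4]
  h[2] = 1 + 1/12·h[1] + 1/12·h[2] + 1/3·h[3] + 1/4·h[4]
  h[3] = 1 + 1/4·h[1] + 1/6·h[2] + 1/6·h[3] + 1/12·h[4]
  h[4] = 1 + 1/3·h[1] + 1/6·h[2] + 1/12·h[3] + 1/6·h[4]
Solving the 4×4 linear system over states ≠ 0 gives exactly h = [0, 12012/3221, 11952/3221, 11076/3221, 12168/3221] (h[0] = 0 is the target).

h = [0.0000, 3.7293, 3.7106, 3.4387, 3.7777]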